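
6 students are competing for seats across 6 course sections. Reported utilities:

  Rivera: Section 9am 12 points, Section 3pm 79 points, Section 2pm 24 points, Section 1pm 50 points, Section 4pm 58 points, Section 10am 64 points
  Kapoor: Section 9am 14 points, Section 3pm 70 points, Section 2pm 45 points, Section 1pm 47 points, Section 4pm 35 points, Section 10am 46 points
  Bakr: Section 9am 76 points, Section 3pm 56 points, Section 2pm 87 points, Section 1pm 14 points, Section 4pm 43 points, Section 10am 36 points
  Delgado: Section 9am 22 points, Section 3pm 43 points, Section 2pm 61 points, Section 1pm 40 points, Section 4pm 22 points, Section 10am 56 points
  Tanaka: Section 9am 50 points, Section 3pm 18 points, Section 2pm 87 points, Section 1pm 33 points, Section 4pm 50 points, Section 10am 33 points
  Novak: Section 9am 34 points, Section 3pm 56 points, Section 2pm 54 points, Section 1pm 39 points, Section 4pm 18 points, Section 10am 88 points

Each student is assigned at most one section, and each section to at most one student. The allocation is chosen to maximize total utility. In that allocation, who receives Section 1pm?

Treat this as an assignment problem: match each student to one section.
Optimal: Rivera→Section 4pm (58 points), Kapoor→Section 3pm (70 points), Bakr→Section 9am (76 points), Delgado→Section 1pm (40 points), Tanaka→Section 2pm (87 points), Novak→Section 10am (88 points) — total 58+70+76+40+87+88 = 419 points.
Row-greedy (each student in turn takes its best remaining section) gives 337 points, worse by 82.
Delgado's own top section is Section 2pm (61 points), but forcing Delgado→Section 2pm and reassigning the rest optimally gives only 401 points — worse by 18.

Delgado receives Section 1pm.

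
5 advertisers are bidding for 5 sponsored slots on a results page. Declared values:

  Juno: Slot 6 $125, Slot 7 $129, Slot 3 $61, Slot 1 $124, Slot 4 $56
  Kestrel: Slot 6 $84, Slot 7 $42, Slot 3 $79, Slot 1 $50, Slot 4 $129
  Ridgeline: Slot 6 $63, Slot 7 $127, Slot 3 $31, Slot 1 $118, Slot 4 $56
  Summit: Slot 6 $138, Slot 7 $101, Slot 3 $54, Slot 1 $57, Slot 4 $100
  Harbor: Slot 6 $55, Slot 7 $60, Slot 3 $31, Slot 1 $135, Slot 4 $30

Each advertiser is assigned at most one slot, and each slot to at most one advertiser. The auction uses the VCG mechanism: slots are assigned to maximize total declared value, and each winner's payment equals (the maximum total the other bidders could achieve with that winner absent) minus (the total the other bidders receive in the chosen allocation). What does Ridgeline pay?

Efficient allocation: Juno→Slot 3 ($61), Kestrel→Slot 4 ($129), Ridgeline→Slot 7 ($127), Summit→Slot 6 ($138), Harbor→Slot 1 ($135); total welfare W = $590.
Ridgeline receives Slot 7 at value $127, so the others get W − 127 = $463.
Without Ridgeline: best allocation of the remaining 4 bidders over all 5 slots is Juno→Slot 7 ($129), Kestrel→Slot 4 ($129), Summit→Slot 6 ($138), Harbor→Slot 1 ($135), total $531.
VCG payment = (others' best without Ridgeline) − (others' welfare with Ridgeline) = 531 − 463 = $68.

Ridgeline pays $68.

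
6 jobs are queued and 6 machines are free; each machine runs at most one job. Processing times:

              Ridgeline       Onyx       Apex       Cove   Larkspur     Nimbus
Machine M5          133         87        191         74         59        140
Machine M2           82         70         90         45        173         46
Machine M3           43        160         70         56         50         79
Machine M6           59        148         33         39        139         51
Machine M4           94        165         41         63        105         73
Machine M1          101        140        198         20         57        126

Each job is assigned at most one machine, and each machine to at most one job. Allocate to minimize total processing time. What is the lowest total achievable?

Optimal: Ridgeline→Machine M3 (43 min), Onyx→Machine M2 (70 min), Apex→Machine M4 (41 min), Cove→Machine M1 (20 min), Larkspur→Machine M5 (59 min), Nimbus→Machine M6 (51 min) — total 43+70+41+20+59+51 = 284 min.
Column-greedy (each machine in turn goes to its cheapest remaining job) gives 393 min, worse by 109.

Min total: 284 min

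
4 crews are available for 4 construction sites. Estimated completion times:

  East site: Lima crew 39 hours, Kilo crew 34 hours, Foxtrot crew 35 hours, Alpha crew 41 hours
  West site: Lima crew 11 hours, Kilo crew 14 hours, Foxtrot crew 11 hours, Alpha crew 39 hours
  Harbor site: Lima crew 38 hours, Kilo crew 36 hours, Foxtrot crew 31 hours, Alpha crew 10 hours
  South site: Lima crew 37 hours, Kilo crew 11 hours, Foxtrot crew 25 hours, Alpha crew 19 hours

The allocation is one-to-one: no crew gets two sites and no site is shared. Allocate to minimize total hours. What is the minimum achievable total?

Min total: 67 hours

This is a one-to-one assignment (minimum-cost bipartite matching).
Optimal: Lima crew→West site (11 hours), Kilo crew→South site (11 hours), Foxtrot crew→East site (35 hours), Alpha crew→Harbor site (10 hours) — total 11+11+35+10 = 67 hours.
Row-greedy (each crew in turn takes its cheapest remaining site) gives 94 hours, worse by 27.
Next-best assignment: Lima crew→East site, Kilo crew→South site, Foxtrot crew→West site, Alpha crew→Harbor site = 71 hours.
Every other assignment is strictly worse.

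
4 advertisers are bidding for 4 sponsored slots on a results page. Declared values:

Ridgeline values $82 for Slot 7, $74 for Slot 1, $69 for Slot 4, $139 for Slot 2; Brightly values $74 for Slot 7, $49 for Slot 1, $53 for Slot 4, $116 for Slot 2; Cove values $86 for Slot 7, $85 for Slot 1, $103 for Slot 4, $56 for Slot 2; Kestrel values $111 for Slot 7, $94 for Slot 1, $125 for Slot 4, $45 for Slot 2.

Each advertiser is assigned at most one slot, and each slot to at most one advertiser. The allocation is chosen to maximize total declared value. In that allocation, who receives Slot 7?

Optimal: Ridgeline→Slot 2 ($139), Brightly→Slot 7 ($74), Cove→Slot 1 ($85), Kestrel→Slot 4 ($125) — total 139+74+85+125 = $423.
Max-entry greedy (repeatedly take the single best remaining cell) gives $399, worse by 24.
Next-best assignment: Ridgeline→Slot 2, Brightly→Slot 7, Cove→Slot 4, Kestrel→Slot 1 = $410.
Brightly's own top slot is Slot 2 ($116), but forcing Brightly→Slot 2 and reassigning the rest optimally gives only $408 — worse by 15.

Brightly receives Slot 7.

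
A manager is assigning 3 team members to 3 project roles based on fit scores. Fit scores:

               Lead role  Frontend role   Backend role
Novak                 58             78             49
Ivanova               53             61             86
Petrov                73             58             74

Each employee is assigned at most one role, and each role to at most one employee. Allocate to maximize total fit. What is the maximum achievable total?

Max total: 237 pts

Optimal: Novak→Frontend role (78 pts), Ivanova→Backend role (86 pts), Petrov→Lead role (73 pts) — total 78+86+73 = 237 pts.
Next-best assignment: Novak→Frontend role, Ivanova→Lead role, Petrov→Backend role = 205 pts.
Checked against all permutations: 237 pts is optimal.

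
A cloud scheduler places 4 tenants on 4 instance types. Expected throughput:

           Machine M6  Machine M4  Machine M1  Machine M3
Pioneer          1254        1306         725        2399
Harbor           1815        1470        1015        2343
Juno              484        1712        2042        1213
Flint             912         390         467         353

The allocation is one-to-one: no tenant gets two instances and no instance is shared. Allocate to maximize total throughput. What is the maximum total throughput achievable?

Maximum total: 6823 ops/s

Treat this as an assignment problem: match each tenant to one instance.
Optimal: Pioneer→Machine M3 (2399 ops/s), Harbor→Machine M4 (1470 ops/s), Juno→Machine M1 (2042 ops/s), Flint→Machine M6 (912 ops/s) — total 2399+1470+2042+912 = 6823 ops/s.
Max-entry greedy (repeatedly take the single best remaining cell) gives 6646 ops/s, worse by 177.
Checked against all permutations: 6823 ops/s is optimal.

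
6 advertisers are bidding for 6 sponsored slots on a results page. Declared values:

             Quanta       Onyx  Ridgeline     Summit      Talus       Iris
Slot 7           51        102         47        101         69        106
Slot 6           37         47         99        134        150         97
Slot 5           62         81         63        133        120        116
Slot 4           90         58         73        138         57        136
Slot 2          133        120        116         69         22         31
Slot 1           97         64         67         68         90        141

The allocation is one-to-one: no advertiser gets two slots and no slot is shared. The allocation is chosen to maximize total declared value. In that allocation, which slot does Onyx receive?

Onyx receives Slot 7.

Optimal: Quanta→Slot 1 ($97), Onyx→Slot 7 ($102), Ridgeline→Slot 2 ($116), Summit→Slot 5 ($133), Talus→Slot 6 ($150), Iris→Slot 4 ($136) — total 97+102+116+133+150+136 = $734.
Column-greedy (each slot in turn goes to its best remaining advertiser) gives $666, worse by 68.
Next-best assignment: Quanta→Slot 2, Onyx→Slot 7, Ridgeline→Slot 6, Summit→Slot 4, Talus→Slot 5, Iris→Slot 1 = $733.
Every other assignment is strictly worse.
Onyx's own top slot is Slot 2 ($120), but forcing Onyx→Slot 2 and reassigning the rest optimally gives only $683 — worse by 51.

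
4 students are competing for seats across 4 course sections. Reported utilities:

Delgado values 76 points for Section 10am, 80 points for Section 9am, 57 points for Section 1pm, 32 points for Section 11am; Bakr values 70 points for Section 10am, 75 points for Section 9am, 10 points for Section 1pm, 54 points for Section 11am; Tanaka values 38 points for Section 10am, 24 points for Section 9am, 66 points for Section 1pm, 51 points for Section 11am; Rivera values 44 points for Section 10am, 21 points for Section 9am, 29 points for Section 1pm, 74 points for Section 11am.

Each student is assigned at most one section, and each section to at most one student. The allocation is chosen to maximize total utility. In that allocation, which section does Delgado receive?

Treat this as an assignment problem: match each student to one section.
Optimal: Delgado→Section 10am (76 points), Bakr→Section 9am (75 points), Tanaka→Section 1pm (66 points), Rivera→Section 11am (74 points) — total 76+75+66+74 = 291 points.
Max-entry greedy (repeatedly take the single best remaining cell) gives 290 points, worse by 1.
Delgado's own top section is Section 9am (80 points), but forcing Delgado→Section 9am and reassigning the rest optimally gives only 290 points — worse by 1.

Delgado receives Section 10am.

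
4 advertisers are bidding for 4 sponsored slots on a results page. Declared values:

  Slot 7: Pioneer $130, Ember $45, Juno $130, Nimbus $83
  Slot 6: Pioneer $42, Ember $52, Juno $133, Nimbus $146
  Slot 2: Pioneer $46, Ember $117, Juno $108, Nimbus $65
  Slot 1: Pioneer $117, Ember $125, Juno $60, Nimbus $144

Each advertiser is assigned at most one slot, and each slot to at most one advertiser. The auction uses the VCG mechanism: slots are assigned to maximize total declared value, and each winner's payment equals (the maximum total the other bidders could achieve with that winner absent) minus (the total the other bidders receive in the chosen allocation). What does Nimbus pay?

Efficient allocation: Pioneer→Slot 7 ($130), Ember→Slot 2 ($117), Juno→Slot 6 ($133), Nimbus→Slot 1 ($144); total welfare W = $524.
Nimbus receives Slot 1 at value $144, so the others get W − 144 = $380.
Without Nimbus: best allocation of the remaining 3 bidders over all 4 slots is Pioneer→Slot 7 ($130), Ember→Slot 1 ($125), Juno→Slot 6 ($133), total $388.
VCG payment = (others' best without Nimbus) − (others' welfare with Nimbus) = 388 − 380 = $8.

Nimbus pays $8.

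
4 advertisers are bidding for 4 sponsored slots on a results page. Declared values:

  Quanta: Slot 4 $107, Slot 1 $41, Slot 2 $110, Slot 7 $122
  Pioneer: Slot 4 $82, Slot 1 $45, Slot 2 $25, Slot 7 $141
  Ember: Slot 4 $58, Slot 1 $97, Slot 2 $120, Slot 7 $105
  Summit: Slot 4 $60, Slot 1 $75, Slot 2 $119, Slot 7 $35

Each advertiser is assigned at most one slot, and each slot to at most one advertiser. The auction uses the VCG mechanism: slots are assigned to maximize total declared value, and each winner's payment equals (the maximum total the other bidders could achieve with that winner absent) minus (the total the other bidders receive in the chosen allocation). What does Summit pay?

Summit pays $23.

Efficient allocation: Quanta→Slot 4 ($107), Pioneer→Slot 7 ($141), Ember→Slot 1 ($97), Summit→Slot 2 ($119); total welfare W = $464.
Summit receives Slot 2 at value $119, so the others get W − 119 = $345.
Without Summit: best allocation of the remaining 3 bidders over all 4 slots is Quanta→Slot 4 ($107), Pioneer→Slot 7 ($141), Ember→Slot 2 ($120), total $368.
VCG payment = (others' best without Summit) − (others' welfare with Summit) = 368 − 345 = $23.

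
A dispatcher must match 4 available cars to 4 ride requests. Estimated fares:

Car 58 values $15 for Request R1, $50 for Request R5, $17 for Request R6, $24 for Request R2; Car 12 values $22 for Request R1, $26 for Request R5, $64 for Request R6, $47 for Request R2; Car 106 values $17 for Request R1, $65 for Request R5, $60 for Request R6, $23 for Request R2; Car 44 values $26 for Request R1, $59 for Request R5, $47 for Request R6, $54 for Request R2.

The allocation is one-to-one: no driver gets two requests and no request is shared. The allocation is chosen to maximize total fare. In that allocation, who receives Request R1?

Car 58 receives Request R1.

This is a one-to-one assignment (maximum-weight bipartite matching).
Optimal: Car 58→Request R1 ($15), Car 12→Request R6 ($64), Car 106→Request R5 ($65), Car 44→Request R2 ($54) — total 15+64+65+54 = $198.
Row-greedy (each driver in turn takes its best remaining request) gives $163, worse by 35.
Checked against all permutations: $198 is optimal.
Car 58's own top request is Request R5 ($50), but forcing Car 58→Request R5 and reassigning the rest optimally gives only $186 — worse by 12.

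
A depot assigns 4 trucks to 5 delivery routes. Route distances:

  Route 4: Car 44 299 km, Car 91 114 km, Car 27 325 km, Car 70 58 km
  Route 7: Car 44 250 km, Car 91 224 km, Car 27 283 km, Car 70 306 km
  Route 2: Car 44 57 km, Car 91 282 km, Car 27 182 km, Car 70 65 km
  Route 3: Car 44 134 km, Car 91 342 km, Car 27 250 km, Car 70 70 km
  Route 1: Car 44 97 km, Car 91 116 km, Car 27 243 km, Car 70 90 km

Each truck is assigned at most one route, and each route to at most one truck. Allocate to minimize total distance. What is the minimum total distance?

Min total: 463 km

This is a one-to-one assignment (minimum-cost bipartite matching).
Optimal: Car 44→Route 1 (97 km), Car 91→Route 4 (114 km), Car 27→Route 2 (182 km), Car 70→Route 3 (70 km) — total 97+114+182+70 = 463 km.
Min-entry greedy (repeatedly take the single cheapest remaining cell) gives 481 km, worse by 18.
Next-best assignment: Car 44→Route 2, Car 91→Route 1, Car 27→Route 3, Car 70→Route 4 = 481 km.
Every other assignment is strictly worse.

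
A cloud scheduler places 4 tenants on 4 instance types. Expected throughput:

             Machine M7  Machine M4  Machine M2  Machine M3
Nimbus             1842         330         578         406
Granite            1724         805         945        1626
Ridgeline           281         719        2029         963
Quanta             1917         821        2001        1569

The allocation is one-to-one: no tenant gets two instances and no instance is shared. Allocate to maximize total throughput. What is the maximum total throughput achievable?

Max total: 6318 ops/s

This is the linear assignment problem.
Optimal: Nimbus→Machine M7 (1842 ops/s), Granite→Machine M3 (1626 ops/s), Ridgeline→Machine M2 (2029 ops/s), Quanta→Machine M4 (821 ops/s) — total 1842+1626+2029+821 = 6318 ops/s.
Max-entry greedy (repeatedly take the single best remaining cell) gives 5902 ops/s, worse by 416.
Swapping Nimbus↔Granite (Nimbus→Machine M3 406 ops/s, Granite→Machine M7 1724 ops/s) loses 1338.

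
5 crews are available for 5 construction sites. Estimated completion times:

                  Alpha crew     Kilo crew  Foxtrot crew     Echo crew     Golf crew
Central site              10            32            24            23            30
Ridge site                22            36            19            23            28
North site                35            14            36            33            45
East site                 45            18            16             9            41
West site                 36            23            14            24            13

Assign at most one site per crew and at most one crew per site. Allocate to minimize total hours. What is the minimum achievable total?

Min total: 65 hours

Optimal: Alpha crew→Central site (10 hours), Kilo crew→North site (14 hours), Foxtrot crew→Ridge site (19 hours), Echo crew→East site (9 hours), Golf crew→West site (13 hours) — total 10+14+19+9+13 = 65 hours.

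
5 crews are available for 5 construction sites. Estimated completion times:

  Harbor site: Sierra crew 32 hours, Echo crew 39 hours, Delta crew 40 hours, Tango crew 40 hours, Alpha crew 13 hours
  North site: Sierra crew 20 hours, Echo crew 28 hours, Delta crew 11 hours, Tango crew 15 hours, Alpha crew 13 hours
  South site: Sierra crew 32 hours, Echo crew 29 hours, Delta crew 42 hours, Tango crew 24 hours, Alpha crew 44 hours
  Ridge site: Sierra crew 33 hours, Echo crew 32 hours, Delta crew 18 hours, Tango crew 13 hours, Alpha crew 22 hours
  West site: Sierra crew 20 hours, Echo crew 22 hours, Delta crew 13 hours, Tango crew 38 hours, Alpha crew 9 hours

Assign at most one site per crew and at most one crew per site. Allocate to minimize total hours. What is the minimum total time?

Min total: 86 hours

Optimal: Sierra crew→West site (20 hours), Echo crew→South site (29 hours), Delta crew→North site (11 hours), Tango crew→Ridge site (13 hours), Alpha crew→Harbor site (13 hours) — total 20+29+11+13+13 = 86 hours.
Checked against all permutations: 86 hours is optimal.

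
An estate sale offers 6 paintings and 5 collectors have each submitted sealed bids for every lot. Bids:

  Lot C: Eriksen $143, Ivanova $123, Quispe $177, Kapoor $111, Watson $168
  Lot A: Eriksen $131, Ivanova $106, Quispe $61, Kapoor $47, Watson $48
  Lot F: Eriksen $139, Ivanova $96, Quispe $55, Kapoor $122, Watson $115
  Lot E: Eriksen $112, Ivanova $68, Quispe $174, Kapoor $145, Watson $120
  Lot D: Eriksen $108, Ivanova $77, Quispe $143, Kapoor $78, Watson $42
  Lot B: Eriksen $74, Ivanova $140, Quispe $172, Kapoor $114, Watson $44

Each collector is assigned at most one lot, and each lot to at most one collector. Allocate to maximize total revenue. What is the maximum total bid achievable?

This is a one-to-one assignment (maximum-weight bipartite matching).
Optimal: Eriksen→Lot A ($131), Ivanova→Lot B ($140), Quispe→Lot E ($174), Kapoor→Lot F ($122), Watson→Lot C ($168) — total 131+140+174+122+168 = $735.
Max-entry greedy (repeatedly take the single best remaining cell) gives $649, worse by 86.
Swapping Eriksen↔Kapoor (Eriksen→Lot F $139, Kapoor→Lot A $47) loses 67.
No other one-to-one assignment exceeds $735.

Max total: $735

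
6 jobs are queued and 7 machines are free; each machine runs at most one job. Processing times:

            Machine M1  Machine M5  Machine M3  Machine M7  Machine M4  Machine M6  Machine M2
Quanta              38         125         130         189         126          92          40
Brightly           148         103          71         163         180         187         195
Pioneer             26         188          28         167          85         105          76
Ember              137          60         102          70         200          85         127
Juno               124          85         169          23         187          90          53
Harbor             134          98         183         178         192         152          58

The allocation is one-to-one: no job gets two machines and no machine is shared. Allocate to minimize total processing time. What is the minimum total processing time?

Treat this as an assignment problem: match each job to one machine.
Optimal: Quanta→Machine M6 (92 min), Brightly→Machine M3 (71 min), Pioneer→Machine M1 (26 min), Ember→Machine M5 (60 min), Juno→Machine M7 (23 min), Harbor→Machine M2 (58 min) — total 92+71+26+60+23+58 = 330 min.
Next-best assignment: Quanta→Machine M1, Brightly→Machine M5, Pioneer→Machine M3, Ember→Machine M6, Juno→Machine M7, Harbor→Machine M2 = 335 min.

Min total: 330 min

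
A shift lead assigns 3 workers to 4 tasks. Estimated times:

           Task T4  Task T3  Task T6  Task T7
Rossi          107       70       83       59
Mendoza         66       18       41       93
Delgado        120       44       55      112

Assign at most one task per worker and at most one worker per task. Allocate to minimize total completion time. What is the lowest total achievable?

This is the linear assignment problem.
Optimal: Rossi→Task T7 (59 min), Mendoza→Task T3 (18 min), Delgado→Task T6 (55 min) — total 59+18+55 = 132 min.
Column-greedy (each task in turn goes to its cheapest remaining worker) gives 193 min, worse by 61.
Next-best assignment: Rossi→Task T7, Mendoza→Task T6, Delgado→Task T3 = 144 min.

Min total: 132 min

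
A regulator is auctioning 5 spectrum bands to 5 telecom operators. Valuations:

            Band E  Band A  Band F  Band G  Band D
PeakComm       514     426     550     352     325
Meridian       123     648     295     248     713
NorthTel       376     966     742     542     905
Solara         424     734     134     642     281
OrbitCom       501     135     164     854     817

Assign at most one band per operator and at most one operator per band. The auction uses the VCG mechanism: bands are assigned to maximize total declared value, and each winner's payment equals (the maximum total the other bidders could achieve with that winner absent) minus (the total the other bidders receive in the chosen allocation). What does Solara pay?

Solara pays $260M.

Efficient allocation: PeakComm→Band E ($514M), Meridian→Band D ($713M), NorthTel→Band F ($742M), Solara→Band A ($734M), OrbitCom→Band G ($854M); total welfare W = $3557M.
Solara receives Band A at value $734M, so the others get W − 734 = $2823M.
Without Solara: best allocation of the remaining 4 bidders over all 5 bands is PeakComm→Band F ($550M), Meridian→Band D ($713M), NorthTel→Band A ($966M), OrbitCom→Band G ($854M), total $3083M.
VCG payment = (others' best without Solara) − (others' welfare with Solara) = 3083 − 2823 = $260M.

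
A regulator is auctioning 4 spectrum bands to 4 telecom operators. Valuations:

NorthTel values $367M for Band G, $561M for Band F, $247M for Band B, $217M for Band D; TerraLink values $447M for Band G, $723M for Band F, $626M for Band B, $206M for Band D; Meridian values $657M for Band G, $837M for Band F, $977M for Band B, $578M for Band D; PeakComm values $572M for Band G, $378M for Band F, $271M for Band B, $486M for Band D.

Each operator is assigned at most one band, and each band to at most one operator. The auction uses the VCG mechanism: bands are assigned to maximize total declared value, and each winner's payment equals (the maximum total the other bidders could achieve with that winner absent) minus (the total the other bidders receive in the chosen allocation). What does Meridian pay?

Meridian pays $183M.

Efficient allocation: NorthTel→Band G ($367M), TerraLink→Band F ($723M), Meridian→Band B ($977M), PeakComm→Band D ($486M); total welfare W = $2553M.
Meridian receives Band B at value $977M, so the others get W − 977 = $1576M.
Without Meridian: best allocation of the remaining 3 bidders over all 4 bands is NorthTel→Band F ($561M), TerraLink→Band B ($626M), PeakComm→Band G ($572M), total $1759M.
VCG payment = (others' best without Meridian) − (others' welfare with Meridian) = 1759 − 1576 = $183M.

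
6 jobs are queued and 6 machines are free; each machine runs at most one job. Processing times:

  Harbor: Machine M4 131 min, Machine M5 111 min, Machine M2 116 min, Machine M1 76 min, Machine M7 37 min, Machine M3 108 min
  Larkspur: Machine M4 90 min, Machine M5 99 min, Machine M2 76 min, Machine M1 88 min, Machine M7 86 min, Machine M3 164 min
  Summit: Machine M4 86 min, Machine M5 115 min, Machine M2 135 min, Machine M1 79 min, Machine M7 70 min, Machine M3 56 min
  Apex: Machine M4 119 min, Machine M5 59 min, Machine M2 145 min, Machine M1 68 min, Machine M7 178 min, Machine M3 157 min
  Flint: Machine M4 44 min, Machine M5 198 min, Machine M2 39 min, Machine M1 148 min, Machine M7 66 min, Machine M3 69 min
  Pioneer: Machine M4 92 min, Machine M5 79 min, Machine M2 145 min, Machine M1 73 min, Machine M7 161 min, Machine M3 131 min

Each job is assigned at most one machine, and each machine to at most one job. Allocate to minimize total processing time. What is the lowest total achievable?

This is a one-to-one assignment (minimum-cost bipartite matching).
Optimal: Harbor→Machine M7 (37 min), Larkspur→Machine M2 (76 min), Summit→Machine M3 (56 min), Apex→Machine M5 (59 min), Flint→Machine M4 (44 min), Pioneer→Machine M1 (73 min) — total 37+76+56+59+44+73 = 345 min.
Min-entry greedy (repeatedly take the single cheapest remaining cell) gives 354 min, worse by 9.
Next-best assignment: Harbor→Machine M7, Larkspur→Machine M4, Summit→Machine M3, Apex→Machine M5, Flint→Machine M2, Pioneer→Machine M1 = 354 min.
No other one-to-one assignment undercuts 345 min.

Min total: 345 min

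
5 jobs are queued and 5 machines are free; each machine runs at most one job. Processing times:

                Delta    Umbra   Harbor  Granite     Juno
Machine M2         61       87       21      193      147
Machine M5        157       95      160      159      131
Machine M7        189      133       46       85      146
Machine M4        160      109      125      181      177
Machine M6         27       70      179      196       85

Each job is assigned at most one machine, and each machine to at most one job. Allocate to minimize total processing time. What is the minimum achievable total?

Optimal: Delta→Machine M6 (27 min), Umbra→Machine M4 (109 min), Harbor→Machine M2 (21 min), Granite→Machine M7 (85 min), Juno→Machine M5 (131 min) — total 27+109+21+85+131 = 373 min.
Min-entry greedy (repeatedly take the single cheapest remaining cell) gives 405 min, worse by 32.
Next-best assignment: Delta→Machine M6, Umbra→Machine M5, Harbor→Machine M2, Granite→Machine M7, Juno→Machine M4 = 405 min.
Every other assignment is strictly worse.

Min total: 373 min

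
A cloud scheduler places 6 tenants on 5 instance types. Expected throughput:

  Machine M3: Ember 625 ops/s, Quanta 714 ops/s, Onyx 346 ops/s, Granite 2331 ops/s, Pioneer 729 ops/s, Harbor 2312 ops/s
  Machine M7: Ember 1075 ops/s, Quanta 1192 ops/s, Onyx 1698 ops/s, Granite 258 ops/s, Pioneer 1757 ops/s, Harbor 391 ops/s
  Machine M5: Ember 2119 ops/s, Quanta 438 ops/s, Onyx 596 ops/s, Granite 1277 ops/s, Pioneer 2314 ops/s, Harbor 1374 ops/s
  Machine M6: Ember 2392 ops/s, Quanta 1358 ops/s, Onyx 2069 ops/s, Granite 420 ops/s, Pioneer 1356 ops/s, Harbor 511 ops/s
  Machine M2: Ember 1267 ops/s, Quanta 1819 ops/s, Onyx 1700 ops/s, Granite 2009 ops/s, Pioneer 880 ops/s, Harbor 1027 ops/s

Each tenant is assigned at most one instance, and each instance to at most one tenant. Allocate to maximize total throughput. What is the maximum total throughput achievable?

Maximum total: 10725 ops/s

Optimal: Harbor→Machine M3 (2312 ops/s), Onyx→Machine M7 (1698 ops/s), Pioneer→Machine M5 (2314 ops/s), Ember→Machine M6 (2392 ops/s), Granite→Machine M2 (2009 ops/s) — total 2312+1698+2314+2392+2009 = 10725 ops/s.
Row-greedy (each tenant in turn takes its best remaining instance) gives 10554 ops/s, worse by 171.
Next-best assignment: Granite→Machine M3, Onyx→Machine M7, Pioneer→Machine M5, Ember→Machine M6, Quanta→Machine M2 = 10554 ops/s.
No other one-to-one assignment exceeds 10725 ops/s.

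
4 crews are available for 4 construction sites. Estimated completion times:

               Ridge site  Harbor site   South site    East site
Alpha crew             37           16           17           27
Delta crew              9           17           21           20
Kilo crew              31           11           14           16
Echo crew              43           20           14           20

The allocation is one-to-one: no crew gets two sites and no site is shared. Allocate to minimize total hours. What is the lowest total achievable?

Minimum total: 55 hours

Treat this as an assignment problem: match each crew to one site.
Optimal: Alpha crew→Harbor site (16 hours), Delta crew→Ridge site (9 hours), Kilo crew→East site (16 hours), Echo crew→South site (14 hours) — total 16+9+16+14 = 55 hours.
Column-greedy (each site in turn goes to its cheapest remaining crew) gives 61 hours, worse by 6.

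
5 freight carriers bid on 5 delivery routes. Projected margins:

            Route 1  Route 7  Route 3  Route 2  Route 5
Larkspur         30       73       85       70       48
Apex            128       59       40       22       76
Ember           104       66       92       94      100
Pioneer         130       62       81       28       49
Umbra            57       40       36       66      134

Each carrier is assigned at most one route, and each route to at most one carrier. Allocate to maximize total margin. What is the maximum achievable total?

Max total: $510k

Optimal: Larkspur→Route 7 ($73k), Apex→Route 1 ($128k), Ember→Route 2 ($94k), Pioneer→Route 3 ($81k), Umbra→Route 5 ($134k) — total 73+128+94+81+134 = $510k.
Column-greedy (each route in turn goes to its best remaining carrier) gives $437k, worse by 73.
Next-best assignment: Larkspur→Route 3, Apex→Route 1, Ember→Route 2, Pioneer→Route 7, Umbra→Route 5 = $503k.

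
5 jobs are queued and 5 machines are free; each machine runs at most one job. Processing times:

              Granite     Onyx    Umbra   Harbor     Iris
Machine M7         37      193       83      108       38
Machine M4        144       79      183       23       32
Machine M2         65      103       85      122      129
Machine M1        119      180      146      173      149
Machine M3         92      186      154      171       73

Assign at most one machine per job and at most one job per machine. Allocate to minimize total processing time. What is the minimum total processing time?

Treat this as an assignment problem: match each job to one machine.
Optimal: Granite→Machine M7 (37 min), Onyx→Machine M2 (103 min), Umbra→Machine M1 (146 min), Harbor→Machine M4 (23 min), Iris→Machine M3 (73 min) — total 37+103+146+23+73 = 382 min.
Row-greedy (each job in turn takes its cheapest remaining machine) gives 521 min, worse by 139.
Next-best assignment: Granite→Machine M7, Onyx→Machine M1, Umbra→Machine M2, Harbor→Machine M4, Iris→Machine M3 = 398 min.
No other one-to-one assignment undercuts 382 min.

Min total: 382 min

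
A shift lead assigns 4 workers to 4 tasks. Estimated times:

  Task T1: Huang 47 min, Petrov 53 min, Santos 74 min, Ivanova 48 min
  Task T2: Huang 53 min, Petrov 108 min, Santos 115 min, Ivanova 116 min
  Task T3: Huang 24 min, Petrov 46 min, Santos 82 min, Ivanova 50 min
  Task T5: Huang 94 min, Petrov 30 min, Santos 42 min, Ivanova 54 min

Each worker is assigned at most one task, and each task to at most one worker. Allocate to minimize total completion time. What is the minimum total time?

Minimum total: 189 min

Optimal: Huang→Task T2 (53 min), Petrov→Task T3 (46 min), Santos→Task T5 (42 min), Ivanova→Task T1 (48 min) — total 53+46+42+48 = 189 min.
Row-greedy (each worker in turn takes its cheapest remaining task) gives 244 min, worse by 55.
Next-best assignment: Huang→Task T2, Petrov→Task T1, Santos→Task T5, Ivanova→Task T3 = 198 min.
No other one-to-one assignment undercuts 189 min.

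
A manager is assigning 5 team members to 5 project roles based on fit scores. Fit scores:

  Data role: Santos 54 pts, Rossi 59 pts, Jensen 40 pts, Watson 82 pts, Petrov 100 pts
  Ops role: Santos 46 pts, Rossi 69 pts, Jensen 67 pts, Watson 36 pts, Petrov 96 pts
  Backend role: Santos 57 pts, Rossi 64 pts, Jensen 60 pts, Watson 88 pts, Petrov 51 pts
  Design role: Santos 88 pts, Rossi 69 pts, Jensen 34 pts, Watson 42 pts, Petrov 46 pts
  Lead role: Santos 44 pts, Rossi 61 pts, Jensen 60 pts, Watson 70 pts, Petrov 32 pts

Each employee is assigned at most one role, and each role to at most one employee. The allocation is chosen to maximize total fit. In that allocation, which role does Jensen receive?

This is a one-to-one assignment (maximum-weight bipartite matching).
Optimal: Santos→Design role (88 pts), Rossi→Ops role (69 pts), Jensen→Lead role (60 pts), Watson→Backend role (88 pts), Petrov→Data role (100 pts) — total 88+69+60+88+100 = 405 pts.
Row-greedy (each employee in turn takes its best remaining role) gives 331 pts, worse by 74.
Jensen's own top role is Ops role (67 pts), but forcing Jensen→Ops role and reassigning the rest optimally gives only 404 pts — worse by 1.

Jensen receives Lead role.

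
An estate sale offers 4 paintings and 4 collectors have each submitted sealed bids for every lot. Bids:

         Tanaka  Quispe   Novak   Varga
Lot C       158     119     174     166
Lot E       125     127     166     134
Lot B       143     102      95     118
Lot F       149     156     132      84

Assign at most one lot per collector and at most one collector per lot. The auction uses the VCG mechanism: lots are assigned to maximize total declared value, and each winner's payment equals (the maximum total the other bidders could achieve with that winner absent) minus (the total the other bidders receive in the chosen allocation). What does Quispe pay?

Quispe pays $6.

Efficient allocation: Tanaka→Lot B ($143), Quispe→Lot F ($156), Novak→Lot E ($166), Varga→Lot C ($166); total welfare W = $631.
Quispe receives Lot F at value $156, so the others get W − 156 = $475.
Without Quispe: best allocation of the remaining 3 bidders over all 4 lots is Tanaka→Lot F ($149), Novak→Lot E ($166), Varga→Lot C ($166), total $481.
VCG payment = (others' best without Quispe) − (others' welfare with Quispe) = 481 − 475 = $6.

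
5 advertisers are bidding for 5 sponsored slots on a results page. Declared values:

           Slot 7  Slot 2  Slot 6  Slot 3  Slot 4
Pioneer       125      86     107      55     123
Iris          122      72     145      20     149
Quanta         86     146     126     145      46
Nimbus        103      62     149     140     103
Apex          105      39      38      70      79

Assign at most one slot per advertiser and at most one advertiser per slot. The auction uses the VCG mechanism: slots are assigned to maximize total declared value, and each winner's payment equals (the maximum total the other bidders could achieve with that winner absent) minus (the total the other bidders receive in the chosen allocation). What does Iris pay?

Iris pays $9.

Efficient allocation: Pioneer→Slot 4 ($123), Iris→Slot 6 ($145), Quanta→Slot 2 ($146), Nimbus→Slot 3 ($140), Apex→Slot 7 ($105); total welfare W = $659.
Iris receives Slot 6 at value $145, so the others get W − 145 = $514.
Without Iris: best allocation of the remaining 4 bidders over all 5 slots is Pioneer→Slot 4 ($123), Quanta→Slot 2 ($146), Nimbus→Slot 6 ($149), Apex→Slot 7 ($105), total $523.
VCG payment = (others' best without Iris) − (others' welfare with Iris) = 523 − 514 = $9.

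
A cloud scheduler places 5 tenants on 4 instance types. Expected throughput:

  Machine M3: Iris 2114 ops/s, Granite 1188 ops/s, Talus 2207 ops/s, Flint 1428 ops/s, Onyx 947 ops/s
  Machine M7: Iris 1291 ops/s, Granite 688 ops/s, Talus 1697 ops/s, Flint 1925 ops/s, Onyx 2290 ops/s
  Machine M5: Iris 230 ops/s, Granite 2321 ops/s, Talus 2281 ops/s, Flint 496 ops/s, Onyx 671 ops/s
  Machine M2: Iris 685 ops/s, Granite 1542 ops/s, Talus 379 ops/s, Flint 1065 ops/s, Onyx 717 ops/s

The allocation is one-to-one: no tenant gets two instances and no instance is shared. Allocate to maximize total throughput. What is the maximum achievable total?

Maximum total: 8227 ops/s

Optimal: Iris→Machine M3 (2114 ops/s), Onyx→Machine M7 (2290 ops/s), Talus→Machine M5 (2281 ops/s), Granite→Machine M2 (1542 ops/s) — total 2114+2290+2281+1542 = 8227 ops/s.
Max-entry greedy (repeatedly take the single best remaining cell) gives 7883 ops/s, worse by 344.
Next-best assignment: Talus→Machine M3, Onyx→Machine M7, Granite→Machine M5, Flint→Machine M2 = 7883 ops/s.
Checked against all permutations: 8227 ops/s is optimal.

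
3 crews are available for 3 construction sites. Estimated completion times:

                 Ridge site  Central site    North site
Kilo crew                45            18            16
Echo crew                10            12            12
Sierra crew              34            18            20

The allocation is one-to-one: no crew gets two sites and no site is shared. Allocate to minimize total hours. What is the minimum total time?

Treat this as an assignment problem: match each crew to one site.
Optimal: Kilo crew→North site (16 hours), Echo crew→Ridge site (10 hours), Sierra crew→Central site (18 hours) — total 16+10+18 = 44 hours.
Column-greedy (each site in turn goes to its cheapest remaining crew) gives 48 hours, worse by 4.
Next-best assignment: Kilo crew→Central site, Echo crew→Ridge site, Sierra crew→North site = 48 hours.
Swapping Kilo crew↔Echo crew (Kilo crew→Ridge site 45 hours, Echo crew→North site 12 hours) adds 31.

Minimum total: 44 hours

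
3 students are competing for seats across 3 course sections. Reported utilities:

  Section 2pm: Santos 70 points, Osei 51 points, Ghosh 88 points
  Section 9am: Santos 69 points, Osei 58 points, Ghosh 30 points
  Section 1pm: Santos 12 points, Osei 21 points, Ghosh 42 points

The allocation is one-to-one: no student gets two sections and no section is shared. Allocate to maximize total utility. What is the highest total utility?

Maximum total: 178 points

This is a one-to-one assignment (maximum-weight bipartite matching).
Optimal: Santos→Section 9am (69 points), Osei→Section 1pm (21 points), Ghosh→Section 2pm (88 points) — total 69+21+88 = 178 points.
Row-greedy (each student in turn takes its best remaining section) gives 170 points, worse by 8.
Swapping Osei↔Santos (Osei→Section 9am 58 points, Santos→Section 1pm 12 points) loses 20.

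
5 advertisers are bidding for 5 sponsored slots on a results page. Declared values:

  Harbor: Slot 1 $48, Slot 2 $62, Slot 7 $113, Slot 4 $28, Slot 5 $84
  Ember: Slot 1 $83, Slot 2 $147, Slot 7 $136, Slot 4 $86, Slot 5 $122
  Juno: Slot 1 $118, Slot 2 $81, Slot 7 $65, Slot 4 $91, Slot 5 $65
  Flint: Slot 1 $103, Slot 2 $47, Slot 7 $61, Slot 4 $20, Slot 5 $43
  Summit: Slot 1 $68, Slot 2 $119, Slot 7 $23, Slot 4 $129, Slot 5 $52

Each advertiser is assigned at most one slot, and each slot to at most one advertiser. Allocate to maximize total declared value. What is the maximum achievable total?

Maximum total: $557

This is a one-to-one assignment (maximum-weight bipartite matching).
Optimal: Harbor→Slot 7 ($113), Ember→Slot 2 ($147), Juno→Slot 5 ($65), Flint→Slot 1 ($103), Summit→Slot 4 ($129) — total 113+147+65+103+129 = $557.
Column-greedy (each slot in turn goes to its best remaining advertiser) gives $550, worse by 7.
Next-best assignment: Harbor→Slot 7, Ember→Slot 2, Juno→Slot 1, Flint→Slot 5, Summit→Slot 4 = $550.
Swapping Harbor↔Flint (Harbor→Slot 1 $48, Flint→Slot 7 $61) loses 107.
No other one-to-one assignment exceeds $557.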